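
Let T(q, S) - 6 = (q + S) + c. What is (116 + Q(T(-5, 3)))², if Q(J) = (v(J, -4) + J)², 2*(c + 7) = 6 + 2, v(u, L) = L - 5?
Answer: 32400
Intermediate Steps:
v(u, L) = -5 + L
c = -3 (c = -7 + (6 + 2)/2 = -7 + (½)*8 = -7 + 4 = -3)
T(q, S) = 3 + S + q (T(q, S) = 6 + ((q + S) - 3) = 6 + ((S + q) - 3) = 6 + (-3 + S + q) = 3 + S + q)
Q(J) = (-9 + J)² (Q(J) = ((-5 - 4) + J)² = (-9 + J)²)
(116 + Q(T(-5, 3)))² = (116 + (-9 + (3 + 3 - 5))²)² = (116 + (-9 + 1)²)² = (116 + (-8)²)² = (116 + 64)² = 180² = 32400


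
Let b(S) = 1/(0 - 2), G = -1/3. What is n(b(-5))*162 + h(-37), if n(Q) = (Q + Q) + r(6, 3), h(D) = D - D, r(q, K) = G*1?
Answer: -216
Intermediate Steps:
G = -⅓ (G = -1*⅓ = -⅓ ≈ -0.33333)
b(S) = -½ (b(S) = 1/(-2) = -½)
r(q, K) = -⅓ (r(q, K) = -⅓*1 = -⅓)
h(D) = 0
n(Q) = -⅓ + 2*Q (n(Q) = (Q + Q) - ⅓ = 2*Q - ⅓ = -⅓ + 2*Q)
n(b(-5))*162 + h(-37) = (-⅓ + 2*(-½))*162 + 0 = (-⅓ - 1)*162 + 0 = -4/3*162 + 0 = -216 + 0 = -216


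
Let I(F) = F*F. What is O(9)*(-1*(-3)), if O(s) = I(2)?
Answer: 12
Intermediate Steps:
I(F) = F²
O(s) = 4 (O(s) = 2² = 4)
O(9)*(-1*(-3)) = 4*(-1*(-3)) = 4*3 = 12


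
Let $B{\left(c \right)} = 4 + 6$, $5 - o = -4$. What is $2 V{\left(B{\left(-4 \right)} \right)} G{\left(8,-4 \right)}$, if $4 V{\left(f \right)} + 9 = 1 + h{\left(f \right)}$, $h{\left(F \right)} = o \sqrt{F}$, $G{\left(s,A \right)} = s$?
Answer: $-32 + 36 \sqrt{10} \approx 81.842$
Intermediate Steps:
$o = 9$ ($o = 5 - -4 = 5 + 4 = 9$)
$h{\left(F \right)} = 9 \sqrt{F}$
$B{\left(c \right)} = 10$
$V{\left(f \right)} = -2 + \frac{9 \sqrt{f}}{4}$ ($V{\left(f \right)} = - \frac{9}{4} + \frac{1 + 9 \sqrt{f}}{4} = - \frac{9}{4} + \left(\frac{1}{4} + \frac{9 \sqrt{f}}{4}\right) = -2 + \frac{9 \sqrt{f}}{4}$)
$2 V{\left(B{\left(-4 \right)} \right)} G{\left(8,-4 \right)} = 2 \left(-2 + \frac{9 \sqrt{10}}{4}\right) 8 = \left(-4 + \frac{9 \sqrt{10}}{2}\right) 8 = -32 + 36 \sqrt{10}$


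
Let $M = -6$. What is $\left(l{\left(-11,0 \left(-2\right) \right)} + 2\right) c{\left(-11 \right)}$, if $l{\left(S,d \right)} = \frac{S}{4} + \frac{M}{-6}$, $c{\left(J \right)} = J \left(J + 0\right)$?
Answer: $\frac{121}{4} \approx 30.25$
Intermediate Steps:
$c{\left(J \right)} = J^{2}$ ($c{\left(J \right)} = J J = J^{2}$)
$l{\left(S,d \right)} = 1 + \frac{S}{4}$ ($l{\left(S,d \right)} = \frac{S}{4} - \frac{6}{-6} = S \frac{1}{4} - -1 = \frac{S}{4} + 1 = 1 + \frac{S}{4}$)
$\left(l{\left(-11,0 \left(-2\right) \right)} + 2\right) c{\left(-11 \right)} = \left(\left(1 + \frac{1}{4} \left(-11\right)\right) + 2\right) \left(-11\right)^{2} = \left(\left(1 - \frac{11}{4}\right) + 2\right) 121 = \left(- \frac{7}{4} + 2\right) 121 = \frac{1}{4} \cdot 121 = \frac{121}{4}$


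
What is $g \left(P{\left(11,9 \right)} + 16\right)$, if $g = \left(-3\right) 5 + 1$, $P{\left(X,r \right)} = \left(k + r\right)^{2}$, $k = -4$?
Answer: $-574$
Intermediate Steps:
$P{\left(X,r \right)} = \left(-4 + r\right)^{2}$
$g = -14$ ($g = -15 + 1 = -14$)
$g \left(P{\left(11,9 \right)} + 16\right) = - 14 \left(\left(-4 + 9\right)^{2} + 16\right) = - 14 \left(5^{2} + 16\right) = - 14 \left(25 + 16\right) = \left(-14\right) 41 = -574$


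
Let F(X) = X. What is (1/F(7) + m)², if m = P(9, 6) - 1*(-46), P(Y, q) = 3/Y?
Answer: 952576/441 ≈ 2160.0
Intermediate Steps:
m = 139/3 (m = 3/9 - 1*(-46) = 3*(⅑) + 46 = ⅓ + 46 = 139/3 ≈ 46.333)
(1/F(7) + m)² = (1/7 + 139/3)² = (⅐ + 139/3)² = (976/21)² = 952576/441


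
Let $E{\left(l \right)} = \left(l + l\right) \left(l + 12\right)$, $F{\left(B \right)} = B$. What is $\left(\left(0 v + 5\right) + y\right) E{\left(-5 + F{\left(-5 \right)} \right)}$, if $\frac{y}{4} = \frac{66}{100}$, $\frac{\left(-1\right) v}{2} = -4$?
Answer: $- \frac{1528}{5} \approx -305.6$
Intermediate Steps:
$v = 8$ ($v = \left(-2\right) \left(-4\right) = 8$)
$E{\left(l \right)} = 2 l \left(12 + l\right)$
$y = \frac{66}{25}$ ($y = 4 \cdot \frac{66}{100} = 4 \cdot 66 \cdot \frac{1}{100} = 4 \cdot \frac{33}{50} = \frac{66}{25} \approx 2.64$)
$\left(\left(0 v + 5\right) + y\right) E{\left(-5 + F{\left(-5 \right)} \right)} = \left(\left(0 \cdot 8 + 5\right) + \frac{66}{25}\right) 2 \left(-5 - 5\right) \left(12 - 10\right) = \left(\left(0 + 5\right) + \frac{66}{25}\right) 2 \left(-10\right) \left(12 - 10\right) = \left(5 + \frac{66}{25}\right) 2 \left(-10\right) 2 = \frac{191}{25} \left(-40\right) = - \frac{1528}{5}$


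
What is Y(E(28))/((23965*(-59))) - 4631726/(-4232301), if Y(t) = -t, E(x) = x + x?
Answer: 6549196510666/5984198514435 ≈ 1.0944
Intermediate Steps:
E(x) = 2*x
Y(E(28))/((23965*(-59))) - 4631726/(-4232301) = (-2*28)/((23965*(-59))) - 4631726/(-4232301) = -1*56/(-1413935) - 4631726*(-1/4232301) = -56*(-1/1413935) + 4631726/4232301 = 56/1413935 + 4631726/4232301 = 6549196510666/5984198514435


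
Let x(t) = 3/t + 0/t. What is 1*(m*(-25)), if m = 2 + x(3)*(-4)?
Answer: 50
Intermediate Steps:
x(t) = 3/t (x(t) = 3/t + 0 = 3/t)
m = -2 (m = 2 + (3/3)*(-4) = 2 + (3*(⅓))*(-4) = 2 + 1*(-4) = 2 - 4 = -2)
1*(m*(-25)) = 1*(-2*(-25)) = 1*50 = 50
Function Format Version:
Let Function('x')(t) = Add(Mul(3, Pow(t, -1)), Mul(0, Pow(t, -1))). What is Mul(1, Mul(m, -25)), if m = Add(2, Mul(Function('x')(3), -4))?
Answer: 50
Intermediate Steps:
Function('x')(t) = Mul(3, Pow(t, -1)) (Function('x')(t) = Add(Mul(3, Pow(t, -1)), 0) = Mul(3, Pow(t, -1)))
m = -2 (m = Add(2, Mul(Mul(3, Pow(3, -1)), -4)) = Add(2, Mul(Mul(3, Rational(1, 3)), -4)) = Add(2, Mul(1, -4)) = Add(2, -4) = -2)
Mul(1, Mul(m, -25)) = Mul(1, Mul(-2, -25)) = Mul(1, 50) = 50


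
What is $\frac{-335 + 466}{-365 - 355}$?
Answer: $- \frac{131}{720} \approx -0.18194$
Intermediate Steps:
$\frac{-335 + 466}{-365 - 355} = \frac{131}{-720} = 131 \left(- \frac{1}{720}\right) = - \frac{131}{720}$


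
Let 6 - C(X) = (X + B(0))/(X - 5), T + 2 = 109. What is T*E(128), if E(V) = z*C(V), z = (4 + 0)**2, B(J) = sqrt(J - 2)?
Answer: 1044320/123 - 1712*I*sqrt(2)/123 ≈ 8490.4 - 19.684*I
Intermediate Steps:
T = 107 (T = -2 + 109 = 107)
B(J) = sqrt(-2 + J)
z = 16 (z = 4**2 = 16)
C(X) = 6 - (X + I*sqrt(2))/(-5 + X) (C(X) = 6 - (X + sqrt(-2 + 0))/(X - 5) = 6 - (X + sqrt(-2))/(-5 + X) = 6 - (X + I*sqrt(2))/(-5 + X))
E(V) = 16*(-30 + 5*V - I*sqrt(2))/(-5 + V) (E(V) = 16*((-30 + 5*V - I*sqrt(2))/(-5 + V)) = 16*(-30 + 5*V - I*sqrt(2))/(-5 + V))
T*E(128) = 107*(16*(-30 + 5*128 - I*sqrt(2))/(-5 + 128)) = 107*(16*(-30 + 640 - I*sqrt(2))/123) = 107*(16*(1/123)*(610 - I*sqrt(2))) = 107*(9760/123 - 16*I*sqrt(2)/123) = 1044320/123 - 1712*I*sqrt(2)/123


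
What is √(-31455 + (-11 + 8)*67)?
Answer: 2*I*√7914 ≈ 177.92*I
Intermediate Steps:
√(-31455 + (-11 + 8)*67) = √(-31455 - 3*67) = √(-31455 - 201) = √(-31656) = 2*I*√7914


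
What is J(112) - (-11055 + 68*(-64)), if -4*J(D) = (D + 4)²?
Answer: 12043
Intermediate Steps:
J(D) = -(4 + D)²/4 (J(D) = -(D + 4)²/4 = -(4 + D)²/4)
J(112) - (-11055 + 68*(-64)) = -(4 + 112)²/4 - (-11055 + 68*(-64)) = -¼*116² - (-11055 - 4352) = -¼*13456 - 1*(-15407) = -3364 + 15407 = 12043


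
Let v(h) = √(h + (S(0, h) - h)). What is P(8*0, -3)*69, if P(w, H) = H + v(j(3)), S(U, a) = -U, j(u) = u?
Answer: -207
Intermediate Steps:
v(h) = 0 (v(h) = √(h + (-1*0 - h)) = √(h + (0 - h)) = √(h - h) = √0 = 0)
P(w, H) = H (P(w, H) = H + 0 = H)
P(8*0, -3)*69 = -3*69 = -207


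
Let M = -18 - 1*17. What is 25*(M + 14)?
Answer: -525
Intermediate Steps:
M = -35 (M = -18 - 17 = -35)
25*(M + 14) = 25*(-35 + 14) = 25*(-21) = -525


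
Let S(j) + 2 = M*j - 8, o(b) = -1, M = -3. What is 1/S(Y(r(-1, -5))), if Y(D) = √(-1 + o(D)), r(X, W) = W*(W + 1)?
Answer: I/(-10*I + 3*√2) ≈ -0.084746 + 0.035955*I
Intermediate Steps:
r(X, W) = W*(1 + W)
Y(D) = I*√2 (Y(D) = √(-1 - 1) = √(-2) = I*√2)
S(j) = -10 - 3*j (S(j) = -2 + (-3*j - 8) = -2 + (-8 - 3*j) = -10 - 3*j)
1/S(Y(r(-1, -5))) = 1/(-10 - 3*I*√2)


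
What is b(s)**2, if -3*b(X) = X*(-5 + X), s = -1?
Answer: 4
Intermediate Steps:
b(X) = -X*(-5 + X)/3
b(s)**2 = ((1/3)*(-1)*(5 - 1*(-1)))**2 = ((1/3)*(-1)*(5 + 1))**2 = ((1/3)*(-1)*6)**2 = (-2)**2 = 4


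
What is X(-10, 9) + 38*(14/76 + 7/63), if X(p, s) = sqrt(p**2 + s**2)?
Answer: 101/9 + sqrt(181) ≈ 24.676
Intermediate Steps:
X(-10, 9) + 38*(14/76 + 7/63) = sqrt((-10)**2 + 9**2) + 38*(14/76 + 7/63) = sqrt(100 + 81) + 38*(14*(1/76) + 7*(1/63)) = sqrt(181) + 38*(7/38 + 1/9) = sqrt(181) + 38*(101/342) = sqrt(181) + 101/9 = 101/9 + sqrt(181)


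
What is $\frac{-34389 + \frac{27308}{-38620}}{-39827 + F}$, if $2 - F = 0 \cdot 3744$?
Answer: $\frac{332032622}{384510375} \approx 0.86352$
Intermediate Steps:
$F = 2$ ($F = 2 - 0 \cdot 3744 = 2 - 0 = 2 + 0 = 2$)
$\frac{-34389 + \frac{27308}{-38620}}{-39827 + F} = \frac{-34389 + \frac{27308}{-38620}}{-39827 + 2} = \frac{-34389 + 27308 \left(- \frac{1}{38620}\right)}{-39825} = \left(-34389 - \frac{6827}{9655}\right) \left(- \frac{1}{39825}\right) = \left(- \frac{332032622}{9655}\right) \left(- \frac{1}{39825}\right) = \frac{332032622}{384510375}$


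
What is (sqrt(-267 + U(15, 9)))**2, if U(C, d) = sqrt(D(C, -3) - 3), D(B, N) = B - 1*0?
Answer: -267 + 2*sqrt(3) ≈ -263.54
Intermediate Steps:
D(B, N) = B (D(B, N) = B + 0 = B)
U(C, d) = sqrt(-3 + C) (U(C, d) = sqrt(C - 3) = sqrt(-3 + C))
(sqrt(-267 + U(15, 9)))**2 = (sqrt(-267 + sqrt(-3 + 15)))**2 = (sqrt(-267 + sqrt(12)))**2 = (sqrt(-267 + 2*sqrt(3)))**2 = -267 + 2*sqrt(3)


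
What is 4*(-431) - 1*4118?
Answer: -5842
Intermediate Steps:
4*(-431) - 1*4118 = -1724 - 4118 = -5842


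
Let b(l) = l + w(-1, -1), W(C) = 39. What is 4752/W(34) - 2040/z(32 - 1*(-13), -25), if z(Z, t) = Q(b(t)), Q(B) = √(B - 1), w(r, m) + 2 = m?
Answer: 1584/13 + 2040*I*√29/29 ≈ 121.85 + 378.82*I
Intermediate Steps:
w(r, m) = -2 + m
b(l) = -3 + l (b(l) = l + (-2 - 1) = l - 3 = -3 + l)
Q(B) = √(-1 + B)
z(Z, t) = √(-4 + t) (z(Z, t) = √(-1 + (-3 + t)) = √(-4 + t))
4752/W(34) - 2040/z(32 - 1*(-13), -25) = 4752/39 - 2040/√(-4 - 25) = 4752*(1/39) - 2040*(-I*√29/29) = 1584/13 - 2040*(-I*√29/29) = 1584/13 - (-2040)*I*√29/29 = 1584/13 + 2040*I*√29/29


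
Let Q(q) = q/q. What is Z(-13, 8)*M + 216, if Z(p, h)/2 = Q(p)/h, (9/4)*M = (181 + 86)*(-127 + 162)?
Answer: 3763/3 ≈ 1254.3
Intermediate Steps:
Q(q) = 1
M = 12460/3 (M = 4*((181 + 86)*(-127 + 162))/9 = 4*(267*35)/9 = (4/9)*9345 = 12460/3 ≈ 4153.3)
Z(p, h) = 2/h (Z(p, h) = 2*(1/h) = 2/h)
Z(-13, 8)*M + 216 = (2/8)*(12460/3) + 216 = (2*(1/8))*(12460/3) + 216 = (1/4)*(12460/3) + 216 = 3115/3 + 216 = 3763/3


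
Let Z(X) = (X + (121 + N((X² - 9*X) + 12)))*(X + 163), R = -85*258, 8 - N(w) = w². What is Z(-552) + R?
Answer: 37306726106601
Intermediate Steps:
N(w) = 8 - w²
R = -21930
Z(X) = (163 + X)*(129 + X - (12 + X² - 9*X)²) (Z(X) = (X + (121 + (8 - ((X² - 9*X) + 12)²)))*(X + 163) = (X + (121 + (8 - (12 + X² - 9*X)²)))*(163 + X) = (X + (129 - (12 + X² - 9*X)²))*(163 + X) = (129 + X - (12 + X² - 9*X)²)*(163 + X) = (163 + X)*(129 + X - (12 + X² - 9*X)²))
Z(-552) + R = (-2445 - 1*(-552)⁵ - 16898*(-552)² - 145*(-552)⁴ + 2829*(-552)³ + 35356*(-552)) - 21930 = (-2445 - 1*(-51250179244032) - 16898*304704 - 145*92844527616 + 2829*(-168196608) - 19516512) - 21930 = (-2445 + 51250179244032 - 5148888192 - 13462456504320 - 475828204032 - 19516512) - 21930 = 37306726128531 - 21930 = 37306726106601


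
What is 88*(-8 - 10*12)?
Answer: -11264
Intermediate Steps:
88*(-8 - 10*12) = 88*(-8 - 120) = 88*(-128) = -11264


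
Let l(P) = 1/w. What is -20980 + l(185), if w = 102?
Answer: -2139959/102 ≈ -20980.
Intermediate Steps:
l(P) = 1/102
-20980 + l(185) = -20980 + 1/102 = -2139959/102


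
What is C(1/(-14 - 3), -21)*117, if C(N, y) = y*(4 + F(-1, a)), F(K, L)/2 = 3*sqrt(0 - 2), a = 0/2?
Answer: -9828 - 14742*I*sqrt(2) ≈ -9828.0 - 20848.0*I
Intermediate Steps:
a = 0 (a = 0*(1/2) = 0)
F(K, L) = 6*I*sqrt(2) (F(K, L) = 2*(3*sqrt(0 - 2)) = 2*(3*sqrt(-2)) = 2*(3*(I*sqrt(2))) = 2*(3*I*sqrt(2)) = 6*I*sqrt(2))
C(N, y) = y*(4 + 6*I*sqrt(2))
C(1/(-14 - 3), -21)*117 = (2*(-21)*(2 + 3*I*sqrt(2)))*117 = (-84 - 126*I*sqrt(2))*117 = -9828 - 14742*I*sqrt(2)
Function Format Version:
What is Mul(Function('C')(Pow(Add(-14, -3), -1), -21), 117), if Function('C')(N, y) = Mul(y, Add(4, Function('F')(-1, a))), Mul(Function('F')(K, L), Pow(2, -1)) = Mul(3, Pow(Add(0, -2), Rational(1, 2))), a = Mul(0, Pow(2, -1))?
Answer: Add(-9828, Mul(-14742, I, Pow(2, Rational(1, 2)))) ≈ Add(-9828.0, Mul(-20848., I))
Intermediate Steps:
a = 0 (a = Mul(0, Rational(1, 2)) = 0)
Function('F')(K, L) = Mul(6, I, Pow(2, Rational(1, 2))) (Function('F')(K, L) = Mul(2, Mul(3, Pow(Add(0, -2), Rational(1, 2)))) = Mul(2, Mul(3, Pow(-2, Rational(1, 2)))) = Mul(2, Mul(3, Mul(I, Pow(2, Rational(1, 2))))) = Mul(2, Mul(3, I, Pow(2, Rational(1, 2)))) = Mul(6, I, Pow(2, Rational(1, 2))))
Function('C')(N, y) = Mul(y, Add(4, Mul(6, I, Pow(2, Rational(1, 2)))))
Mul(Function('C')(Pow(Add(-14, -3), -1), -21), 117) = Mul(Mul(2, -21, Add(2, Mul(3, I, Pow(2, Rational(1, 2))))), 117) = Mul(Add(-84, Mul(-126, I, Pow(2, Rational(1, 2)))), 117) = Add(-9828, Mul(-14742, I, Pow(2, Rational(1, 2))))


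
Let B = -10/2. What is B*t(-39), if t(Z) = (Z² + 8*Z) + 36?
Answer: -6225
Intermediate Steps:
t(Z) = 36 + Z² + 8*Z
B = -5 (B = -10*½ = -5)
B*t(-39) = -5*(36 + (-39)² + 8*(-39)) = -5*(36 + 1521 - 312) = -5*1245 = -6225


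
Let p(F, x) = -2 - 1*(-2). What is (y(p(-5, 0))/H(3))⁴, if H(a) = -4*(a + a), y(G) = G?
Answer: 0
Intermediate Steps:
p(F, x) = 0 (p(F, x) = -2 + 2 = 0)
H(a) = -8*a
(y(p(-5, 0))/H(3))⁴ = (0/((-8*3)))⁴ = (0/(-24))⁴ = (0*(-1/24))⁴ = 0⁴ = 0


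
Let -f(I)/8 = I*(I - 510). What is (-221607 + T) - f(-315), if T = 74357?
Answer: 1931750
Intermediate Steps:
f(I) = -8*I*(-510 + I) (f(I) = -8*I*(I - 510) = -8*I*(-510 + I))
(-221607 + T) - f(-315) = (-221607 + 74357) - 8*(-315)*(510 - 1*(-315)) = -147250 - 8*(-315)*(510 + 315) = -147250 - 8*(-315)*825 = -147250 - 1*(-2079000) = -147250 + 2079000 = 1931750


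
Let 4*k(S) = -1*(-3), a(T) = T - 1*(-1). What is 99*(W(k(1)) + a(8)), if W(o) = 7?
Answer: 1584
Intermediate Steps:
a(T) = 1 + T (a(T) = T + 1 = 1 + T)
k(S) = ¾ (k(S) = (-1*(-3))/4 = (¼)*3 = ¾)
99*(W(k(1)) + a(8)) = 99*(7 + (1 + 8)) = 99*(7 + 9) = 99*16 = 1584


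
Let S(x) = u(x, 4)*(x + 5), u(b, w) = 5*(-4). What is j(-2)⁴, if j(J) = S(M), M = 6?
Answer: 2342560000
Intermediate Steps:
u(b, w) = -20
S(x) = -100 - 20*x (S(x) = -20*(x + 5) = -20*(5 + x) = -100 - 20*x)
j(J) = -220 (j(J) = -100 - 20*6 = -100 - 120 = -220)
j(-2)⁴ = (-220)⁴ = 2342560000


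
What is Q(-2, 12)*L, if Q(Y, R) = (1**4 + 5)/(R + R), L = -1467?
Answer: -1467/4 ≈ -366.75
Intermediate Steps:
Q(Y, R) = 3/R (Q(Y, R) = (1 + 5)/((2*R)) = 6*(1/(2*R)) = 3/R)
Q(-2, 12)*L = (3/12)*(-1467) = (3*(1/12))*(-1467) = (1/4)*(-1467) = -1467/4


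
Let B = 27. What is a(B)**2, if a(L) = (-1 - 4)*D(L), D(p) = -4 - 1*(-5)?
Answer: 25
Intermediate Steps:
D(p) = 1 (D(p) = -4 + 5 = 1)
a(L) = -5 (a(L) = (-1 - 4)*1 = -5*1 = -5)
a(B)**2 = (-5)**2 = 25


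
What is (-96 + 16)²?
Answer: 6400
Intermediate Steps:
(-96 + 16)² = (-80)² = 6400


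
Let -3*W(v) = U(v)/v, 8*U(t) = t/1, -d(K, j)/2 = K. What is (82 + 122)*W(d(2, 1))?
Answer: -17/2 ≈ -8.5000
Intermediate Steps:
d(K, j) = -2*K
U(t) = t/8 (U(t) = (t/1)/8 = (t*1)/8 = t/8)
W(v) = -1/24 (W(v) = -v/8/(3*v) = -⅓*⅛ = -1/24)
(82 + 122)*W(d(2, 1)) = (82 + 122)*(-1/24) = 204*(-1/24) = -17/2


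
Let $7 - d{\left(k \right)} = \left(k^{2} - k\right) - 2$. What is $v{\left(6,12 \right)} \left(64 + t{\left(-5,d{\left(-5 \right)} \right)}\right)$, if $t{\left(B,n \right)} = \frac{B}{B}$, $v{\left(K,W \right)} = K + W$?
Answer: $1170$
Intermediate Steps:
$d{\left(k \right)} = 9 + k - k^{2}$ ($d{\left(k \right)} = 7 - \left(\left(k^{2} - k\right) - 2\right) = 7 - \left(-2 + k^{2} - k\right) = 7 + \left(2 + k - k^{2}\right) = 9 + k - k^{2}$)
$t{\left(B,n \right)} = 1$
$v{\left(6,12 \right)} \left(64 + t{\left(-5,d{\left(-5 \right)} \right)}\right) = \left(6 + 12\right) \left(64 + 1\right) = 18 \cdot 65 = 1170$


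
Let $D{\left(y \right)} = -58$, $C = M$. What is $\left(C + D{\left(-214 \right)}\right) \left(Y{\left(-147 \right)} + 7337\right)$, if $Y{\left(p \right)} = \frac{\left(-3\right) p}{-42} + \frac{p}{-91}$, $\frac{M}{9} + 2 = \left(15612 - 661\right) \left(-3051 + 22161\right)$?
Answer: $\frac{244967841980917}{13} \approx 1.8844 \cdot 10^{13}$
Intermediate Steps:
$M = 2571422472$ ($M = -18 + 9 \left(15612 - 661\right) \left(-3051 + 22161\right) = -18 + 9 \cdot 14951 \cdot 19110 = -18 + 9 \cdot 285713610 = -18 + 2571422490 = 2571422472$)
$Y{\left(p \right)} = \frac{11 p}{182}$ ($Y{\left(p \right)} = - 3 p \left(- \frac{1}{42}\right) + p \left(- \frac{1}{91}\right) = \frac{p}{14} - \frac{p}{91} = \frac{11 p}{182}$)
$C = 2571422472$
$\left(C + D{\left(-214 \right)}\right) \left(Y{\left(-147 \right)} + 7337\right) = \left(2571422472 - 58\right) \left(\frac{11}{182} \left(-147\right) + 7337\right) = 2571422414 \left(- \frac{231}{26} + 7337\right) = 2571422414 \cdot \frac{190531}{26} = \frac{244967841980917}{13}$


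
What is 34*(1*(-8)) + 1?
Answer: -271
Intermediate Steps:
34*(1*(-8)) + 1 = 34*(-8) + 1 = -272 + 1 = -271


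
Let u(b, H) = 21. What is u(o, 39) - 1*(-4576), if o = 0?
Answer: 4597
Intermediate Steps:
u(o, 39) - 1*(-4576) = 21 - 1*(-4576) = 21 + 4576 = 4597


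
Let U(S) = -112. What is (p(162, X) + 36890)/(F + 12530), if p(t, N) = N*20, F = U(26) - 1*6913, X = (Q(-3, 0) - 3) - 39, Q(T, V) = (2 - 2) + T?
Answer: 7198/1101 ≈ 6.5377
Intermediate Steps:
Q(T, V) = T (Q(T, V) = 0 + T = T)
X = -45 (X = (-3 - 3) - 39 = -6 - 39 = -45)
F = -7025 (F = -112 - 1*6913 = -112 - 6913 = -7025)
p(t, N) = 20*N
(p(162, X) + 36890)/(F + 12530) = (20*(-45) + 36890)/(-7025 + 12530) = (-900 + 36890)/5505 = 35990*(1/5505) = 7198/1101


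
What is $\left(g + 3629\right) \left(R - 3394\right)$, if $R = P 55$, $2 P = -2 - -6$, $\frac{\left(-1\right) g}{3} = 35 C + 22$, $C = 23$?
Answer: $-3770032$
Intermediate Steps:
$g = -2481$ ($g = - 3 \left(35 \cdot 23 + 22\right) = - 3 \left(805 + 22\right) = \left(-3\right) 827 = -2481$)
$P = 2$ ($P = \frac{-2 - -6}{2} = \frac{-2 + 6}{2} = \frac{1}{2} \cdot 4 = 2$)
$R = 110$ ($R = 2 \cdot 55 = 110$)
$\left(g + 3629\right) \left(R - 3394\right) = \left(-2481 + 3629\right) \left(110 - 3394\right) = 1148 \left(-3284\right) = -3770032$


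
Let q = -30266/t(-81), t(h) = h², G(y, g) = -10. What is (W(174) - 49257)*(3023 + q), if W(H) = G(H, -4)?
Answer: -975665784079/6561 ≈ -1.4871e+8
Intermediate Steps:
W(H) = -10
q = -30266/6561 (q = -30266/((-81)²) = -30266/6561 ≈ -4.6130)
(W(174) - 49257)*(3023 + q) = (-10 - 49257)*(3023 - 30266/6561) = -49267*19803637/6561 = -975665784079/6561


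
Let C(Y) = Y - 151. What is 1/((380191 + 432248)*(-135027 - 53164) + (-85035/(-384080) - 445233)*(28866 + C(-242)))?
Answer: -76816/12718488167047017 ≈ -6.0397e-12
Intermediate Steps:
C(Y) = -151 + Y
1/((380191 + 432248)*(-135027 - 53164) + (-85035/(-384080) - 445233)*(28866 + C(-242))) = 1/((380191 + 432248)*(-135027 - 53164) + (-85035/(-384080) - 445233)*(28866 + (-151 - 242))) = 1/(812439*(-188191) + (-85035*(-1/384080) - 445233)*(28866 - 393)) = 1/(-152893707849 + (17007/76816 - 445233)*28473) = 1/(-152893707849 - 34201001121/76816*28473) = 1/(-152893707849 - 973805104918233/76816) = 1/(-12718488167047017/76816) = -76816/12718488167047017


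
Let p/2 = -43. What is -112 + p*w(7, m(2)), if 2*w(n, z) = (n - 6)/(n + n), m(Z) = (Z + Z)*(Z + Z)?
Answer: -1611/14 ≈ -115.07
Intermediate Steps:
p = -86 (p = 2*(-43) = -86)
m(Z) = 4*Z**2 (m(Z) = (2*Z)*(2*Z) = 4*Z**2)
w(n, z) = (-6 + n)/(4*n) (w(n, z) = ((n - 6)/(n + n))/2 = ((-6 + n)/((2*n)))/2 = ((-6 + n)*(1/(2*n)))/2 = ((-6 + n)/(2*n))/2 = (-6 + n)/(4*n))
-112 + p*w(7, m(2)) = -112 - 43*(-6 + 7)/(2*7) = -112 - 43/(2*7) = -112 - 86*1/28 = -112 - 43/14 = -1611/14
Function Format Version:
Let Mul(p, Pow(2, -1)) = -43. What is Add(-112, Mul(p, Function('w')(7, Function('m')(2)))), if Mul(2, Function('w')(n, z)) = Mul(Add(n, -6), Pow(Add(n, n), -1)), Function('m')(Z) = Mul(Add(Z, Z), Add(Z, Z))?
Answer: Rational(-1611, 14) ≈ -115.07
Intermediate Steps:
p = -86 (p = Mul(2, -43) = -86)
Function('m')(Z) = Mul(4, Pow(Z, 2)) (Function('m')(Z) = Mul(Mul(2, Z), Mul(2, Z)) = Mul(4, Pow(Z, 2)))
Function('w')(n, z) = Mul(Rational(1, 4), Pow(n, -1), Add(-6, n)) (Function('w')(n, z) = Mul(Rational(1, 2), Mul(Add(n, -6), Pow(Add(n, n), -1))) = Mul(Rational(1, 2), Mul(Add(-6, n), Pow(Mul(2, n), -1))) = Mul(Rational(1, 2), Mul(Add(-6, n), Mul(Rational(1, 2), Pow(n, -1)))) = Mul(Rational(1, 2), Mul(Rational(1, 2), Pow(n, -1), Add(-6, n))) = Mul(Rational(1, 4), Pow(n, -1), Add(-6, n)))
Add(-112, Mul(p, Function('w')(7, Function('m')(2)))) = Add(-112, Mul(-86, Mul(Rational(1, 4), Pow(7, -1), Add(-6, 7)))) = Add(-112, Mul(-86, Mul(Rational(1, 4), Rational(1, 7), 1))) = Add(-112, Mul(-86, Rational(1, 28))) = Add(-112, Rational(-43, 14)) = Rational(-1611, 14)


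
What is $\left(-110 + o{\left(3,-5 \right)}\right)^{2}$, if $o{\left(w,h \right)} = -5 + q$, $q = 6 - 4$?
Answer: $12769$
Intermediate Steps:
$q = 2$ ($q = 6 - 4 = 2$)
$o{\left(w,h \right)} = -3$ ($o{\left(w,h \right)} = -5 + 2 = -3$)
$\left(-110 + o{\left(3,-5 \right)}\right)^{2} = \left(-110 - 3\right)^{2} = \left(-113\right)^{2} = 12769$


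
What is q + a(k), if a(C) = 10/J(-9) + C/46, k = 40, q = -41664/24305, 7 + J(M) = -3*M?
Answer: -385329/1118030 ≈ -0.34465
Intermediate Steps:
J(M) = -7 - 3*M
q = -41664/24305 (q = -41664*1/24305 = -41664/24305 ≈ -1.7142)
a(C) = ½ + C/46 (a(C) = 10/(-7 - 3*(-9)) + C/46 = 10/(-7 + 27) + C*(1/46) = 10/20 + C/46 = 10*(1/20) + C/46 = ½ + C/46)
q + a(k) = -41664/24305 + (½ + (1/46)*40) = -41664/24305 + (½ + 20/23) = -41664/24305 + 63/46 = -385329/1118030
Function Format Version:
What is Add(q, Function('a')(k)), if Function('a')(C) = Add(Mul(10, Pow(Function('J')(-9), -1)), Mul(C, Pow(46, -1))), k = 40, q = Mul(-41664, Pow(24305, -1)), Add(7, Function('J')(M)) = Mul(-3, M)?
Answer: Rational(-385329, 1118030) ≈ -0.34465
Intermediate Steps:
Function('J')(M) = Add(-7, Mul(-3, M))
q = Rational(-41664, 24305) (q = Mul(-41664, Rational(1, 24305)) = Rational(-41664, 24305) ≈ -1.7142)
Function('a')(C) = Add(Rational(1, 2), Mul(Rational(1, 46), C)) (Function('a')(C) = Add(Mul(10, Pow(Add(-7, Mul(-3, -9)), -1)), Mul(C, Pow(46, -1))) = Add(Mul(10, Pow(Add(-7, 27), -1)), Mul(C, Rational(1, 46))) = Add(Mul(10, Pow(20, -1)), Mul(Rational(1, 46), C)) = Add(Mul(10, Rational(1, 20)), Mul(Rational(1, 46), C)) = Add(Rational(1, 2), Mul(Rational(1, 46), C)))
Add(q, Function('a')(k)) = Add(Rational(-41664, 24305), Add(Rational(1, 2), Mul(Rational(1, 46), 40))) = Add(Rational(-41664, 24305), Add(Rational(1, 2), Rational(20, 23))) = Add(Rational(-41664, 24305), Rational(63, 46)) = Rational(-385329, 1118030)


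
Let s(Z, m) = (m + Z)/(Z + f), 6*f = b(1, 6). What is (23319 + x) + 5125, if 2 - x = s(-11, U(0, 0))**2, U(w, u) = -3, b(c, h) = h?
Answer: 711101/25 ≈ 28444.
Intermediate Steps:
f = 1 (f = (1/6)*6 = 1)
s(Z, m) = (Z + m)/(1 + Z) (s(Z, m) = (m + Z)/(Z + 1) = (Z + m)/(1 + Z))
x = 1/25 (x = 2 - ((-11 - 3)/(1 - 11))**2 = 2 - (-14/(-10))**2 = 2 - (-1/10*(-14))**2 = 2 - (7/5)**2 = 2 - 1*49/25 = 2 - 49/25 = 1/25 ≈ 0.040000)
(23319 + x) + 5125 = (23319 + 1/25) + 5125 = 582976/25 + 5125 = 711101/25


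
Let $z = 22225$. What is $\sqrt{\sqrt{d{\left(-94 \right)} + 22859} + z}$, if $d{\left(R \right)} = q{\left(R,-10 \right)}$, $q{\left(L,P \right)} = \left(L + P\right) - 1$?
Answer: $\sqrt{22225 + \sqrt{22754}} \approx 149.59$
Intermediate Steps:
$q{\left(L,P \right)} = -1 + L + P$
$d{\left(R \right)} = -11 + R$ ($d{\left(R \right)} = -1 + R - 10 = -11 + R$)
$\sqrt{\sqrt{d{\left(-94 \right)} + 22859} + z} = \sqrt{\sqrt{\left(-11 - 94\right) + 22859} + 22225} = \sqrt{\sqrt{-105 + 22859} + 22225} = \sqrt{\sqrt{22754} + 22225} = \sqrt{22225 + \sqrt{22754}}$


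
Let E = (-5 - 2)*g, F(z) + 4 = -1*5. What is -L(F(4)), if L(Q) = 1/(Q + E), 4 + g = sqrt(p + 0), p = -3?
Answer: -19/508 - 7*I*sqrt(3)/508 ≈ -0.037402 - 0.023867*I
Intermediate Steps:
F(z) = -9 (F(z) = -4 - 1*5 = -4 - 5 = -9)
g = -4 + I*sqrt(3) (g = -4 + sqrt(-3 + 0) = -4 + sqrt(-3) = -4 + I*sqrt(3) ≈ -4.0 + 1.732*I)
E = 28 - 7*I*sqrt(3) (E = (-5 - 2)*(-4 + I*sqrt(3)) = -7*(-4 + I*sqrt(3)) = 28 - 7*I*sqrt(3) ≈ 28.0 - 12.124*I)
L(Q) = 1/(28 + Q - 7*I*sqrt(3)) (L(Q) = 1/(Q + (28 - 7*I*sqrt(3))) = 1/(28 + Q - 7*I*sqrt(3)))
-L(F(4)) = -1/(28 - 9 - 7*I*sqrt(3)) = -1/(19 - 7*I*sqrt(3))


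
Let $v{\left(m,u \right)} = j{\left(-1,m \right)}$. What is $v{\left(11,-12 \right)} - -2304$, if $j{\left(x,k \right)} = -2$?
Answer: $2302$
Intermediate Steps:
$v{\left(m,u \right)} = -2$
$v{\left(11,-12 \right)} - -2304 = -2 - -2304 = -2 + 2304 = 2302$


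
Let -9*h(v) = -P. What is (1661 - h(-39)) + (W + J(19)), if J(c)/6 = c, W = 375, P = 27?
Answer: 2147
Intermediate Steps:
J(c) = 6*c
h(v) = 3 (h(v) = -(-1)*27/9 = -1/9*(-27) = 3)
(1661 - h(-39)) + (W + J(19)) = (1661 - 1*3) + (375 + 6*19) = (1661 - 3) + (375 + 114) = 1658 + 489 = 2147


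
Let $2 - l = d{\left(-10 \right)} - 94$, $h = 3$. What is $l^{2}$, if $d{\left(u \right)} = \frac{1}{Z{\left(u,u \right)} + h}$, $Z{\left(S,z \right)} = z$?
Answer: $\frac{452929}{49} \approx 9243.5$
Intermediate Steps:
$d{\left(u \right)} = \frac{1}{3 + u}$ ($d{\left(u \right)} = \frac{1}{u + 3} = \frac{1}{3 + u}$)
$l = \frac{673}{7}$ ($l = 2 - \left(\frac{1}{3 - 10} - 94\right) = 2 - \left(\frac{1}{-7} - 94\right) = 2 - \left(- \frac{1}{7} - 94\right) = 2 - - \frac{659}{7} = 2 + \frac{659}{7} = \frac{673}{7} \approx 96.143$)
$l^{2} = \left(\frac{673}{7}\right)^{2} = \frac{452929}{49}$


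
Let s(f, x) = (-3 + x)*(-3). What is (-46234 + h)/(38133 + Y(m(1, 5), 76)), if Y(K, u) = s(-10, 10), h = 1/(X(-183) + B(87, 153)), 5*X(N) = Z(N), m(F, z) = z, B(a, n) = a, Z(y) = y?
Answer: -11650963/9604224 ≈ -1.2131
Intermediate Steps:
X(N) = N/5
s(f, x) = 9 - 3*x
h = 5/252 (h = 1/((⅕)*(-183) + 87) = 1/(-183/5 + 87) = 1/(252/5) = 5/252 ≈ 0.019841)
Y(K, u) = -21 (Y(K, u) = 9 - 3*10 = 9 - 30 = -21)
(-46234 + h)/(38133 + Y(m(1, 5), 76)) = (-46234 + 5/252)/(38133 - 21) = -11650963/252/38112 = -11650963/252*1/38112 = -11650963/9604224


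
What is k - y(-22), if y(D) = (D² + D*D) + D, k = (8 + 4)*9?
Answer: -838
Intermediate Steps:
k = 108 (k = 12*9 = 108)
y(D) = D + 2*D² (y(D) = (D² + D²) + D = 2*D² + D = D + 2*D²)
k - y(-22) = 108 - (-22)*(1 + 2*(-22)) = 108 - (-22)*(1 - 44) = 108 - (-22)*(-43) = 108 - 1*946 = 108 - 946 = -838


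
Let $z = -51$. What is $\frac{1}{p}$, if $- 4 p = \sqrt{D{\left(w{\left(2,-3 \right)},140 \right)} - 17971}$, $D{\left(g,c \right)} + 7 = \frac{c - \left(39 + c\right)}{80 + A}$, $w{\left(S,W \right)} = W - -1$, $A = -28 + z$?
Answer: $\frac{4 i \sqrt{18017}}{18017} \approx 0.0298 i$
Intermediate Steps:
$A = -79$ ($A = -28 - 51 = -79$)
$w{\left(S,W \right)} = 1 + W$ ($w{\left(S,W \right)} = W + 1 = 1 + W$)
$D{\left(g,c \right)} = -46$ ($D{\left(g,c \right)} = -7 + \frac{c - \left(39 + c\right)}{80 - 79} = -7 - \frac{39}{1} = -7 - 39 = -46$)
$p = - \frac{i \sqrt{18017}}{4}$ ($p = - \frac{\sqrt{-46 - 17971}}{4} = - \frac{\sqrt{-18017}}{4} = - \frac{i \sqrt{18017}}{4} \approx - 33.557 i$)
$\frac{1}{p} = \frac{1}{\left(- \frac{1}{4}\right) i \sqrt{18017}} = \frac{4 i \sqrt{18017}}{18017}$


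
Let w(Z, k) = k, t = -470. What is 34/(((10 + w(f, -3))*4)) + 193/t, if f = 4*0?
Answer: 1322/1645 ≈ 0.80365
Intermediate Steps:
f = 0
34/(((10 + w(f, -3))*4)) + 193/t = 34/(((10 - 3)*4)) + 193/(-470) = 34/((7*4)) + 193*(-1/470) = 34/28 - 193/470 = 34*(1/28) - 193/470 = 17/14 - 193/470 = 1322/1645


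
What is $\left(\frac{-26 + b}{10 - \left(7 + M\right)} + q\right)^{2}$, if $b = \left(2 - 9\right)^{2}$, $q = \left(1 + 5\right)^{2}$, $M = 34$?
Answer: $\frac{1194649}{961} \approx 1243.1$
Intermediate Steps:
$q = 36$ ($q = 6^{2} = 36$)
$b = 49$ ($b = \left(2 - 9\right)^{2} = \left(-7\right)^{2} = 49$)
$\left(\frac{-26 + b}{10 - \left(7 + M\right)} + q\right)^{2} = \left(\frac{-26 + 49}{10 - 41} + 36\right)^{2} = \left(\frac{23}{10 - 41} + 36\right)^{2} = \left(\frac{23}{-31} + 36\right)^{2} = \left(23 \left(- \frac{1}{31}\right) + 36\right)^{2} = \left(- \frac{23}{31} + 36\right)^{2} = \left(\frac{1093}{31}\right)^{2} = \frac{1194649}{961}$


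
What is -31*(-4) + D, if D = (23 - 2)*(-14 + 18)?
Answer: 208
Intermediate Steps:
D = 84 (D = 21*4 = 84)
-31*(-4) + D = -31*(-4) + 84 = 124 + 84 = 208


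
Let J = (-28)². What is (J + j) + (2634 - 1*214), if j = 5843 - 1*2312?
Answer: 6735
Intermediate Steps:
j = 3531 (j = 5843 - 2312 = 3531)
J = 784
(J + j) + (2634 - 1*214) = (784 + 3531) + (2634 - 1*214) = 4315 + (2634 - 214) = 4315 + 2420 = 6735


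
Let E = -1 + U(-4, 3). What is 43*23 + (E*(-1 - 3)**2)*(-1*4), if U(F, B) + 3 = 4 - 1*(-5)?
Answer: 669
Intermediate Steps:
U(F, B) = 6 (U(F, B) = -3 + (4 - 1*(-5)) = -3 + (4 + 5) = -3 + 9 = 6)
E = 5 (E = -1 + 6 = 5)
43*23 + (E*(-1 - 3)**2)*(-1*4) = 43*23 + (5*(-1 - 3)**2)*(-1*4) = 989 + (5*(-4)**2)*(-4) = 989 + (5*16)*(-4) = 989 + 80*(-4) = 989 - 320 = 669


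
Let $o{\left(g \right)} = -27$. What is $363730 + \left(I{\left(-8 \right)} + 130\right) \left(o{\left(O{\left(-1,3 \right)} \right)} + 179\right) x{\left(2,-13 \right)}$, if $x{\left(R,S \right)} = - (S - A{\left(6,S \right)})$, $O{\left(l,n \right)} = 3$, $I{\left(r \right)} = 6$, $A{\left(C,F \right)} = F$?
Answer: $363730$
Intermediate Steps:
$x{\left(R,S \right)} = 0$ ($x{\left(R,S \right)} = - (S - S) = \left(-1\right) 0 = 0$)
$363730 + \left(I{\left(-8 \right)} + 130\right) \left(o{\left(O{\left(-1,3 \right)} \right)} + 179\right) x{\left(2,-13 \right)} = 363730 + \left(6 + 130\right) \left(-27 + 179\right) 0 = 363730 + 136 \cdot 152 \cdot 0 = 363730 + 20672 \cdot 0 = 363730 + 0 = 363730$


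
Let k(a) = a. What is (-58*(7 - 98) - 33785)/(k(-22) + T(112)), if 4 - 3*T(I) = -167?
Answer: -28507/35 ≈ -814.49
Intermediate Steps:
T(I) = 57 (T(I) = 4/3 - ⅓*(-167) = 4/3 + 167/3 = 57)
(-58*(7 - 98) - 33785)/(k(-22) + T(112)) = (-58*(7 - 98) - 33785)/(-22 + 57) = (-58*(-91) - 33785)/35 = (5278 - 33785)*(1/35) = -28507*1/35 = -28507/35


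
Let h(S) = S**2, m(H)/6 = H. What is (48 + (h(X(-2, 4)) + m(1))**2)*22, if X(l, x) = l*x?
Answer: 108856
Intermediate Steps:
m(H) = 6*H
(48 + (h(X(-2, 4)) + m(1))**2)*22 = (48 + ((-2*4)**2 + 6*1)**2)*22 = (48 + ((-8)**2 + 6)**2)*22 = (48 + (64 + 6)**2)*22 = (48 + 70**2)*22 = (48 + 4900)*22 = 4948*22 = 108856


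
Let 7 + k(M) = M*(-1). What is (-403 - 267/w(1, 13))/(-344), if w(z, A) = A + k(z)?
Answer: 1141/860 ≈ 1.3267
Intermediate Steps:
k(M) = -7 - M (k(M) = -7 + M*(-1) = -7 - M)
w(z, A) = -7 + A - z (w(z, A) = A + (-7 - z) = -7 + A - z)
(-403 - 267/w(1, 13))/(-344) = (-403 - 267/(-7 + 13 - 1*1))/(-344) = (-403 - 267/(-7 + 13 - 1))*(-1/344) = (-403 - 267/5)*(-1/344) = -2282/5*(-1/344) = 1141/860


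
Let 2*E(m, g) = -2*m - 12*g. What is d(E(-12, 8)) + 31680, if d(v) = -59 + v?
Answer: 31585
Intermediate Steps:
E(m, g) = -m - 6*g (E(m, g) = (-2*m - 12*g)/2 = (-12*g - 2*m)/2 = -m - 6*g)
d(E(-12, 8)) + 31680 = (-59 + (-1*(-12) - 6*8)) + 31680 = (-59 + (12 - 48)) + 31680 = (-59 - 36) + 31680 = -95 + 31680 = 31585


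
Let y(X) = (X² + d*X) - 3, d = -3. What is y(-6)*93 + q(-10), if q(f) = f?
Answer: 4733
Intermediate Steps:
y(X) = -3 + X² - 3*X (y(X) = (X² - 3*X) - 3 = -3 + X² - 3*X)
y(-6)*93 + q(-10) = (-3 + (-6)² - 3*(-6))*93 - 10 = (-3 + 36 + 18)*93 - 10 = 51*93 - 10 = 4743 - 10 = 4733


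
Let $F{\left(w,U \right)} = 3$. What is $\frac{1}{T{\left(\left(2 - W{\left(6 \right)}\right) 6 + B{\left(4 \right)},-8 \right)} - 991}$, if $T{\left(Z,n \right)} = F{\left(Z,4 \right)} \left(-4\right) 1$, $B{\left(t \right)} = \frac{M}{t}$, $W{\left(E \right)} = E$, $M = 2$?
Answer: $- \frac{1}{1003} \approx -0.00099701$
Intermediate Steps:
$B{\left(t \right)} = \frac{2}{t}$
$T{\left(Z,n \right)} = -12$ ($T{\left(Z,n \right)} = 3 \left(-4\right) 1 = \left(-12\right) 1 = -12$)
$\frac{1}{T{\left(\left(2 - W{\left(6 \right)}\right) 6 + B{\left(4 \right)},-8 \right)} - 991} = \frac{1}{-12 - 991} = \frac{1}{-1003} = - \frac{1}{1003}$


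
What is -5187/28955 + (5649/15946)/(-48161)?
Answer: -569093068431/3176674997890 ≈ -0.17915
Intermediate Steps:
-5187/28955 + (5649/15946)/(-48161) = -5187*1/28955 + (5649*(1/15946))*(-1/48161) = -5187/28955 + (807/2278)*(-1/48161) = -5187/28955 - 807/109710758 = -569093068431/3176674997890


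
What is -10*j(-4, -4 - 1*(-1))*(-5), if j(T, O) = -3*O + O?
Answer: 300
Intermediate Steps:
j(T, O) = -2*O
-10*j(-4, -4 - 1*(-1))*(-5) = -(-20)*(-4 - 1*(-1))*(-5) = -(-20)*(-4 + 1)*(-5) = -(-20)*(-3)*(-5) = -10*6*(-5) = -60*(-5) = 300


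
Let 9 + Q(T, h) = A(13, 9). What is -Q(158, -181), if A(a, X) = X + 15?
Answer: -15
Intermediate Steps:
A(a, X) = 15 + X
Q(T, h) = 15 (Q(T, h) = -9 + (15 + 9) = -9 + 24 = 15)
-Q(158, -181) = -1*15 = -15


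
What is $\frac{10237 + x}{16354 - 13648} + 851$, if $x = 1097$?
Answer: $\frac{385690}{451} \approx 855.19$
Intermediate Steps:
$\frac{10237 + x}{16354 - 13648} + 851 = \frac{10237 + 1097}{16354 - 13648} + 851 = \frac{11334}{2706} + 851 = 11334 \cdot \frac{1}{2706} + 851 = \frac{1889}{451} + 851 = \frac{385690}{451}$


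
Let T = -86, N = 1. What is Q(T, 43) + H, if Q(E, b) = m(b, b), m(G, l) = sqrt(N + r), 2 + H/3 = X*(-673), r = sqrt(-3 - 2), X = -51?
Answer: 102963 + sqrt(1 + I*sqrt(5)) ≈ 1.0296e+5 + 0.85132*I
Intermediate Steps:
r = I*sqrt(5) (r = sqrt(-5) = I*sqrt(5) ≈ 2.2361*I)
H = 102963 (H = -6 + 3*(-51*(-673)) = -6 + 3*34323 = -6 + 102969 = 102963)
m(G, l) = sqrt(1 + I*sqrt(5))
Q(E, b) = sqrt(1 + I*sqrt(5))
Q(T, 43) + H = sqrt(1 + I*sqrt(5)) + 102963 = 102963 + sqrt(1 + I*sqrt(5))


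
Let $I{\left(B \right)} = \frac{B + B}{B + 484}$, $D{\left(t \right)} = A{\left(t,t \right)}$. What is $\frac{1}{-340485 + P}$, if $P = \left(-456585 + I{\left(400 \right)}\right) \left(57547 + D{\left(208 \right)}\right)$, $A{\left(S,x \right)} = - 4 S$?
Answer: $- \frac{221}{5722907142960} \approx -3.8617 \cdot 10^{-11}$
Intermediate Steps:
$D{\left(t \right)} = - 4 t$
$I{\left(B \right)} = \frac{2 B}{484 + B}$
$P = - \frac{5722831895775}{221}$ ($P = \left(-456585 + 2 \cdot 400 \frac{1}{484 + 400}\right) \left(57547 - 832\right) = \left(-456585 + 2 \cdot 400 \cdot \frac{1}{884}\right) \left(57547 - 832\right) = \left(-456585 + 2 \cdot 400 \cdot \frac{1}{884}\right) 56715 = \left(-456585 + \frac{200}{221}\right) 56715 = \left(- \frac{100905085}{221}\right) 56715 = - \frac{5722831895775}{221} \approx -2.5895 \cdot 10^{10}$)
$\frac{1}{-340485 + P} = \frac{1}{-340485 - \frac{5722831895775}{221}} = \frac{1}{- \frac{5722907142960}{221}} = - \frac{221}{5722907142960}$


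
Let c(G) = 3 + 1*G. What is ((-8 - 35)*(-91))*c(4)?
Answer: 27391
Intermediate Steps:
c(G) = 3 + G
((-8 - 35)*(-91))*c(4) = ((-8 - 35)*(-91))*(3 + 4) = -43*(-91)*7 = 3913*7 = 27391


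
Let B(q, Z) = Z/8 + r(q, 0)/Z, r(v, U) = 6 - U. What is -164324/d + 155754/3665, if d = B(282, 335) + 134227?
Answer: 54432594759482/1318815919945 ≈ 41.274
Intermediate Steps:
B(q, Z) = 6/Z + Z/8 (B(q, Z) = Z/8 + (6 - 1*0)/Z = Z*(⅛) + (6 + 0)/Z = Z/8 + 6/Z = 6/Z + Z/8)
d = 359840633/2680 (d = (6/335 + (⅛)*335) + 134227 = (6*(1/335) + 335/8) + 134227 = (6/335 + 335/8) + 134227 = 112273/2680 + 134227 = 359840633/2680 ≈ 1.3427e+5)
-164324/d + 155754/3665 = -164324/359840633/2680 + 155754/3665 = -164324*2680/359840633 + 155754*(1/3665) = -440388320/359840633 + 155754/3665 = 54432594759482/1318815919945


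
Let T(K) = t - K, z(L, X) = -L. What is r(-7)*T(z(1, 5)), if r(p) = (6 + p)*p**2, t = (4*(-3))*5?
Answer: 2891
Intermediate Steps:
t = -60 (t = -12*5 = -60)
r(p) = p**2*(6 + p)
T(K) = -60 - K
r(-7)*T(z(1, 5)) = ((-7)**2*(6 - 7))*(-60 - (-1)) = (49*(-1))*(-60 - 1*(-1)) = -49*(-60 + 1) = -49*(-59) = 2891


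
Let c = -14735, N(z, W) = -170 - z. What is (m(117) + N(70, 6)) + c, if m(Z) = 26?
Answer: -14949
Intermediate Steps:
(m(117) + N(70, 6)) + c = (26 + (-170 - 1*70)) - 14735 = (26 + (-170 - 70)) - 14735 = (26 - 240) - 14735 = -214 - 14735 = -14949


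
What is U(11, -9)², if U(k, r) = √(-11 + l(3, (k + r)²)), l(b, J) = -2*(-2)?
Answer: -7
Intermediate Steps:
l(b, J) = 4
U(k, r) = I*√7 (U(k, r) = √(-11 + 4) = √(-7) = I*√7)
U(11, -9)² = (I*√7)² = -7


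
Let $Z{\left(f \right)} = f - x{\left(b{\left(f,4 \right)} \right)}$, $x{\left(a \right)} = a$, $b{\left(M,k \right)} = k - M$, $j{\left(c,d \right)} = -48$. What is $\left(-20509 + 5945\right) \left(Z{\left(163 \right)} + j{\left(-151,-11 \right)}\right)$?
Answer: $-3990536$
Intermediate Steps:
$Z{\left(f \right)} = -4 + 2 f$ ($Z{\left(f \right)} = f - \left(4 - f\right) = f + \left(-4 + f\right) = -4 + 2 f$)
$\left(-20509 + 5945\right) \left(Z{\left(163 \right)} + j{\left(-151,-11 \right)}\right) = \left(-20509 + 5945\right) \left(\left(-4 + 2 \cdot 163\right) - 48\right) = - 14564 \left(\left(-4 + 326\right) - 48\right) = - 14564 \left(322 - 48\right) = \left(-14564\right) 274 = -3990536$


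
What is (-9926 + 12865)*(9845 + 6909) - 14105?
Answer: 49225901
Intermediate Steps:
(-9926 + 12865)*(9845 + 6909) - 14105 = 2939*16754 - 14105 = 49240006 - 14105 = 49225901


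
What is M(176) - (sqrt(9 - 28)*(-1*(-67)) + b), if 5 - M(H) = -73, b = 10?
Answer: 68 - 67*I*sqrt(19) ≈ 68.0 - 292.05*I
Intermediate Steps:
M(H) = 78 (M(H) = 5 - 1*(-73) = 5 + 73 = 78)
M(176) - (sqrt(9 - 28)*(-1*(-67)) + b) = 78 - (sqrt(9 - 28)*(-1*(-67)) + 10) = 78 - (sqrt(-19)*67 + 10) = 78 - ((I*sqrt(19))*67 + 10) = 78 - (67*I*sqrt(19) + 10) = 78 - (10 + 67*I*sqrt(19)) = 78 + (-10 - 67*I*sqrt(19)) = 68 - 67*I*sqrt(19)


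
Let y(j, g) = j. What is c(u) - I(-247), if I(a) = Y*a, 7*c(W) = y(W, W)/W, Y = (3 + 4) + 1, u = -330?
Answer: 13833/7 ≈ 1976.1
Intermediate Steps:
Y = 8 (Y = 7 + 1 = 8)
c(W) = ⅐ (c(W) = (W/W)/7 = (⅐)*1 = ⅐)
I(a) = 8*a
c(u) - I(-247) = ⅐ - 8*(-247) = ⅐ - 1*(-1976) = ⅐ + 1976 = 13833/7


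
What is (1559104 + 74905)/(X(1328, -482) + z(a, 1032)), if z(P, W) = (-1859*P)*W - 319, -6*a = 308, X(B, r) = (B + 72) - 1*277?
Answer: 1634009/98483188 ≈ 0.016592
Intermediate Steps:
X(B, r) = -205 + B (X(B, r) = (72 + B) - 277 = -205 + B)
a = -154/3 (a = -⅙*308 = -154/3 ≈ -51.333)
z(P, W) = -319 - 1859*P*W (z(P, W) = -1859*P*W - 319 = -319 - 1859*P*W)
(1559104 + 74905)/(X(1328, -482) + z(a, 1032)) = (1559104 + 74905)/((-205 + 1328) + (-319 - 1859*(-154/3)*1032)) = 1634009/(1123 + (-319 + 98482384)) = 1634009/(1123 + 98482065) = 1634009/98483188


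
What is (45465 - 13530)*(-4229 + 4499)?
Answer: 8622450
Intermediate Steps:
(45465 - 13530)*(-4229 + 4499) = 31935*270 = 8622450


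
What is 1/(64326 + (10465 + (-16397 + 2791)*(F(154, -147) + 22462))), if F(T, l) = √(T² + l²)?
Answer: -305543181/93348244744927061 + 476210*√37/93348244744927061 ≈ -3.2421e-9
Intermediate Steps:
1/(64326 + (10465 + (-16397 + 2791)*(F(154, -147) + 22462))) = 1/(64326 + (10465 + (-16397 + 2791)*(√(154² + (-147)²) + 22462))) = 1/(64326 + (10465 - 13606*(√(23716 + 21609) + 22462))) = 1/(64326 + (10465 - 13606*(√45325 + 22462))) = 1/(64326 + (10465 - 13606*(35*√37 + 22462))) = 1/(64326 + (10465 - 13606*(22462 + 35*√37))) = 1/(64326 + (10465 + (-305617972 - 476210*√37))) = 1/(64326 + (-305607507 - 476210*√37)) = 1/(-305543181 - 476210*√37)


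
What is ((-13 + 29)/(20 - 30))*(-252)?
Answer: 2016/5 ≈ 403.20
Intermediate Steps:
((-13 + 29)/(20 - 30))*(-252) = (16/(-10))*(-252) = (16*(-1/10))*(-252) = -8/5*(-252) = 2016/5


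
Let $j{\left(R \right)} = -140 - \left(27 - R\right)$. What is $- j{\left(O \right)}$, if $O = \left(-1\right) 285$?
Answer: $452$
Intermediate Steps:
$O = -285$
$j{\left(R \right)} = -167 + R$ ($j{\left(R \right)} = -140 + \left(-27 + R\right) = -167 + R$)
$- j{\left(O \right)} = - (-167 - 285) = \left(-1\right) \left(-452\right) = 452$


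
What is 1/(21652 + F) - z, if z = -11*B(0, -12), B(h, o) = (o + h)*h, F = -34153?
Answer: -1/12501 ≈ -7.9994e-5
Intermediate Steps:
B(h, o) = h*(h + o) (B(h, o) = (h + o)*h = h*(h + o))
z = 0 (z = -0*(0 - 12) = -0*(-12) = -11*0 = 0)
1/(21652 + F) - z = 1/(21652 - 34153) - 1*0 = 1/(-12501) + 0 = -1/12501 + 0 = -1/12501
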